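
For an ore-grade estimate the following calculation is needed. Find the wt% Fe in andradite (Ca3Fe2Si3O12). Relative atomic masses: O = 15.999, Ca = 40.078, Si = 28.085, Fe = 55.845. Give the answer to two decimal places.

21.98 wt%

Formula mass = 3×40.078 + 2×55.845 + 3×28.085 + 12×15.999 = 508.167 g/mol, of which 111.690 g is Fe.
So Fe makes up 111.690/508.167 = 0.2198 of the mass, i.e. 21.98%.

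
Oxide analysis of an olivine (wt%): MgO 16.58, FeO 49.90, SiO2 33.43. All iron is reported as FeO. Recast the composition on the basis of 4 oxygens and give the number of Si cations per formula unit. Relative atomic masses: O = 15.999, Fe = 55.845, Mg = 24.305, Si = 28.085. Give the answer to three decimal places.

1.003 Si apfu

MgO (M=40.304): mol = 0.41137; Mg = 0.41137, O = 0.41137.
FeO (M=71.844): mol = 0.69456; Fe = 0.69456, O = 0.69456.
SiO2 (M=60.083): mol = 0.55640; Si = 0.55640, O = 1.11280.
ΣO = 2.21873; factor = 4/ΣO = 1.80283.
Si apfu = 0.55640 × 1.80283 = 1.003.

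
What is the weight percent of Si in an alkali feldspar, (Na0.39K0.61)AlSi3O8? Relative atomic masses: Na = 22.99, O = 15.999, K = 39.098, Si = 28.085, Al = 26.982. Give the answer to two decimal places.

M((Na0.39K0.61)AlSi3O8) = 272.045 g/mol.
Si contributes 3 × 28.085 = 84.255 g per mole.
84.255/272.045 = 0.3097 → 30.97%.

30.97 wt%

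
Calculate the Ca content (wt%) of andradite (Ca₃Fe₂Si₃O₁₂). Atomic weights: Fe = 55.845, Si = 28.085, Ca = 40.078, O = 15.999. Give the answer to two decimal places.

Molar mass of Ca₃Fe₂Si₃O₁₂: 3*40.078 + 2*55.845 + 3*28.085 + 12*15.999 = 508.167 g/mol.
Mass of Ca per formula unit: 3 × 40.078 = 120.234 g.
Weight fraction Ca = 120.234 / 508.167 = 0.2366.

23.66 wt%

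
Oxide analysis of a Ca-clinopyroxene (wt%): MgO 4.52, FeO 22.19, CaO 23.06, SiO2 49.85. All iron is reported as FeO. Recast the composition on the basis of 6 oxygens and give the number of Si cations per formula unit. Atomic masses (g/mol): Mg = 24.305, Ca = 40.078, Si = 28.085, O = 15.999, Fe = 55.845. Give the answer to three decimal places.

1.998 Si apfu

MgO: 4.52/40.304 = 0.11215 mol → 0.11215 mol Mg, 0.11215 mol O.
FeO: 22.19/71.844 = 0.30886 mol → 0.30886 mol Fe, 0.30886 mol O.
CaO: 23.06/56.077 = 0.41122 mol → 0.41122 mol Ca, 0.41122 mol O.
SiO2: 49.85/60.083 = 0.82969 mol → 0.82969 mol Si, 1.65938 mol O.
Total oxygen = 2.49161 mol. Normalization factor = 6/2.49161 = 2.40808.
Si per 6 O = 0.82969 × 2.40808 = 1.998.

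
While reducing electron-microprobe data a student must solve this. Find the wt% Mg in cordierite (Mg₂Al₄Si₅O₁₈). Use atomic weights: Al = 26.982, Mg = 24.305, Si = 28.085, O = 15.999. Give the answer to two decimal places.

M(Mg₂Al₄Si₅O₁₈) = 584.945 g/mol.
Mg contributes 2 × 24.305 = 48.610 g per mole.
48.610/584.945 = 0.0831 → 8.31%.

8.31 wt%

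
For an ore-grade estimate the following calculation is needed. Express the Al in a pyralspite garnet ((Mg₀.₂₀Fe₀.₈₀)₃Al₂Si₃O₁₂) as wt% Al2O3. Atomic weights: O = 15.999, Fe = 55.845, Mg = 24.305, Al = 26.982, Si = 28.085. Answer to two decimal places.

M((Mg₀.₂₀Fe₀.₈₀)₃Al₂Si₃O₁₂) = 478.818 g/mol; M(Al2O3) = 101.961 g/mol.
Moles Al2O3 per formula unit = 2 Al ÷ 2 = 1.0000.
Al2O3 fraction = (1.0000 × 101.961) / 478.818 = 101.961/478.818 = 0.2129.

21.29 wt%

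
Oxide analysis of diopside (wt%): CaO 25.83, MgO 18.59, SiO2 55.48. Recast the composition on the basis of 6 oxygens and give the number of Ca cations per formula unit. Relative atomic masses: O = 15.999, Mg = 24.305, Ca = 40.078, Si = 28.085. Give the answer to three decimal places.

25.83 wt% CaO ÷ 56.077 g/mol = 0.46062 mol, giving 0.46062 Ca and 0.46062 O.
18.59 wt% MgO ÷ 40.304 g/mol = 0.46124 mol, giving 0.46124 Mg and 0.46124 O.
55.48 wt% SiO2 ÷ 60.083 g/mol = 0.92339 mol, giving 0.92339 Si and 1.84678 O.
Oxygen sums to 2.76864; scaling by 6/2.76864 = 2.16713 puts the formula on 6 O.
Ca: 0.46062 × 2.16713 = 0.998 atoms per formula unit.

0.998 Ca apfu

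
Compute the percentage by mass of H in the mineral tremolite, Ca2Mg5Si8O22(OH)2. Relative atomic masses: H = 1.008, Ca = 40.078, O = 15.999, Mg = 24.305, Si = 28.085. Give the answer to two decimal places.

Molar mass of Ca2Mg5Si8O22(OH)2: 2×40.078 + 5×24.305 + 8×28.085 + 24×15.999 + 2×1.008 = 812.353 g/mol.
Mass of H per formula unit: 2 × 1.008 = 2.016 g.
Weight fraction H = 2.016 / 812.353 = 0.0025.

0.25 wt%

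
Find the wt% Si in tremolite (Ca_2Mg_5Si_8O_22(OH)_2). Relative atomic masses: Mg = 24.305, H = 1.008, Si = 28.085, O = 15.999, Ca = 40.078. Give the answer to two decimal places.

Formula mass = 2·40.078 + 5·24.305 + 8·28.085 + 24·15.999 + 2·1.008 = 812.353 g/mol, of which 224.680 g is Si.
So Si makes up 224.680/812.353 = 0.2766 of the mass, i.e. 27.66%.

27.66 mass %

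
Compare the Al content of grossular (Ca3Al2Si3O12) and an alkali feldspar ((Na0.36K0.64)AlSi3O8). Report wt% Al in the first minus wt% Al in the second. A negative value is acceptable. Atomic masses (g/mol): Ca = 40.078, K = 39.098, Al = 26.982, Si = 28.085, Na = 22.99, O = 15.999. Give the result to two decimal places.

M(Ca3Al2Si3O12) = 450.441 g/mol, so wt% Al = 53.964/450.441 × 100 = 11.98%.
M((Na0.36K0.64)AlSi3O8) = 272.528 g/mol, so wt% Al = 26.982/272.528 × 100 = 9.90%.
11.98 − 9.90 = 2.08 pp.

2.08 percentage points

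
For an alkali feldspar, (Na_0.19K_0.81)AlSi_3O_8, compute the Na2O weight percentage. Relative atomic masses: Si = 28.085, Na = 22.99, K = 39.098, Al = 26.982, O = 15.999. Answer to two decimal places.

Molar mass of (Na_0.19K_0.81)AlSi_3O_8 = 0.19*22.99 + 0.81*39.098 + 1*26.982 + 3*28.085 + 8*15.999 = 275.266 g/mol.
Each formula unit contains 0.19 Na, equivalent to 0.19/2 = 0.0950 mol Na2O.
M(Na2O) = 2×22.99 + 1×15.999 = 61.979 g/mol.
Mass of Na2O per formula unit = 0.0950 × 61.979 = 5.888 g.
Na2O wt% = 5.888 / 275.266 × 100 = 2.14%.

2.14 wt%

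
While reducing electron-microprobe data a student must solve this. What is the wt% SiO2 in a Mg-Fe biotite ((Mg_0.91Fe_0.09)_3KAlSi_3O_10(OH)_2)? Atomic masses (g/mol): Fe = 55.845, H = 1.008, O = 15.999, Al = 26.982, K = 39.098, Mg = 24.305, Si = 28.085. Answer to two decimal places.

42.33 wt%

Molar mass of (Mg_0.91Fe_0.09)_3KAlSi_3O_10(OH)_2 = 2.73*24.305 + 0.27*55.845 + 1*39.098 + 1*26.982 + 3*28.085 + 12*15.999 + 2*1.008 = 425.770 g/mol.
Each formula unit contains 3 Si, equivalent to 3/1 = 3.0000 mol SiO2.
M(SiO2) = 1×28.085 + 2×15.999 = 60.083 g/mol.
Mass of SiO2 per formula unit = 3.0000 × 60.083 = 180.249 g.
SiO2 wt% = 180.249 / 425.770 × 100 = 42.33%.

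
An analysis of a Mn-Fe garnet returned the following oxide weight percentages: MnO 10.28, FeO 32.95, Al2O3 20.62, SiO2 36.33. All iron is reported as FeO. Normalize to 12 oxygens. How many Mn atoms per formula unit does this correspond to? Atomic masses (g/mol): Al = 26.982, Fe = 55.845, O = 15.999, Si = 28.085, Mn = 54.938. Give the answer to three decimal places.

0.719 Mn apfu

MnO (M=70.937): mol = 0.14492; Mn = 0.14492, O = 0.14492.
FeO (M=71.844): mol = 0.45863; Fe = 0.45863, O = 0.45863.
Al2O3 (M=101.961): mol = 0.20223; Al = 0.40446, O = 0.60669.
SiO2 (M=60.083): mol = 0.60466; Si = 0.60466, O = 1.20932.
ΣO = 2.41956; factor = 12/ΣO = 4.95958.
Mn apfu = 0.14492 × 4.95958 = 0.719.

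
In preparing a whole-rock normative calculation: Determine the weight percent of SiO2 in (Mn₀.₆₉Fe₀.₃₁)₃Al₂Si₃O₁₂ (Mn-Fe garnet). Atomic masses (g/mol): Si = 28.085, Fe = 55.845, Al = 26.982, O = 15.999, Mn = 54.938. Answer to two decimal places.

Molar mass of (Mn₀.₆₉Fe₀.₃₁)₃Al₂Si₃O₁₂ = 2.07×54.938 + 0.93×55.845 + 2×26.982 + 3×28.085 + 12×15.999 = 495.865 g/mol.
Each formula unit contains 3 Si, equivalent to 3/1 = 3.0000 mol SiO2.
M(SiO2) = 1×28.085 + 2×15.999 = 60.083 g/mol.
Mass of SiO2 per formula unit = 3.0000 × 60.083 = 180.249 g.
SiO2 wt% = 180.249 / 495.865 × 100 = 36.35%.

36.35 wt%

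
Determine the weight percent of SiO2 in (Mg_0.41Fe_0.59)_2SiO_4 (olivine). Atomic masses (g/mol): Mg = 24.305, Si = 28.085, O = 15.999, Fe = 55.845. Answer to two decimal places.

33.77 wt%

Molar mass of (Mg_0.41Fe_0.59)_2SiO_4 = 0.82*24.305 + 1.18*55.845 + 1*28.085 + 4*15.999 = 177.908 g/mol.
Each formula unit contains 1 Si, equivalent to 1/1 = 1.0000 mol SiO2.
M(SiO2) = 1×28.085 + 2×15.999 = 60.083 g/mol.
Mass of SiO2 per formula unit = 1.0000 × 60.083 = 60.083 g.
SiO2 wt% = 60.083 / 177.908 × 100 = 33.77%.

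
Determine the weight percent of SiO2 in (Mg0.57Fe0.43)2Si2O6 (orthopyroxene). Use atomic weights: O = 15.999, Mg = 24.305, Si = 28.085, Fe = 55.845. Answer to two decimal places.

Formula mass = 227.898 g/mol.
2 Si → 2.0000 mol SiO2 per formula unit; M(SiO2) = 60.083, so SiO2 mass = 120.166 g.
120.166/227.898 × 100 = 52.73 wt%.

52.73 wt%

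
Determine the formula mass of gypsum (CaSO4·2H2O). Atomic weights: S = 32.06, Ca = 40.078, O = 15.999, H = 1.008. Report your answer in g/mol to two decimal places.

M = 1(40.078) + 1(32.06) + 6(15.999) + 4(1.008)

172.16 g/mol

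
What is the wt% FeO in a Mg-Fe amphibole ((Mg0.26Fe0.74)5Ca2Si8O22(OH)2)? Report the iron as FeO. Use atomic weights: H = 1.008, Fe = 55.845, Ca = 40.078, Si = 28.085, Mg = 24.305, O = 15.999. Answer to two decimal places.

28.61 wt%

Molar mass of (Mg0.26Fe0.74)5Ca2Si8O22(OH)2 = 1.30×24.305 + 3.70×55.845 + 2×40.078 + 8×28.085 + 24×15.999 + 2×1.008 = 929.051 g/mol.
Each formula unit contains 3.70 Fe, equivalent to 3.70/1 = 3.7000 mol FeO.
M(FeO) = 1×55.845 + 1×15.999 = 71.844 g/mol.
Mass of FeO per formula unit = 3.7000 × 71.844 = 265.823 g.
FeO wt% = 265.823 / 929.051 × 100 = 28.61%.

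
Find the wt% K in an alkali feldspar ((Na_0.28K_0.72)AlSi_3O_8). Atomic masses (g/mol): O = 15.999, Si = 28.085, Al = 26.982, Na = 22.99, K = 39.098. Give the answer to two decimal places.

M((Na_0.28K_0.72)AlSi_3O_8) = 273.817 g/mol.
K contributes 0.72 × 39.098 = 28.151 g per mole.
28.151/273.817 = 0.1028 → 10.28%.

10.28 mass %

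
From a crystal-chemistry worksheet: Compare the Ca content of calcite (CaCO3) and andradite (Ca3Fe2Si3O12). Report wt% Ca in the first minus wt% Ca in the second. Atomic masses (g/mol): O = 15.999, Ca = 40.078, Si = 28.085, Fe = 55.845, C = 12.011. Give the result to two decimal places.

Ca in CaCO3: molar mass 100.086 g/mol; 1×40.078 = 40.078 g → 40.04 wt%.
Ca in Ca3Fe2Si3O12: molar mass 508.167 g/mol; 3×40.078 = 120.234 g → 23.66 wt%.
Difference = 40.04 − 23.66 = 16.38 percentage points.

16.38 percentage points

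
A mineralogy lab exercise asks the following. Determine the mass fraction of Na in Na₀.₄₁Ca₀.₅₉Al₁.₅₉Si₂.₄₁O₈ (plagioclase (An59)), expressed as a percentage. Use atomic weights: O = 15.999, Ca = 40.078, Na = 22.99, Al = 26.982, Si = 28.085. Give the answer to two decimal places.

3.47 weight percent

Formula mass = 0.41·22.99 + 0.59·40.078 + 1.59·26.982 + 2.41·28.085 + 8·15.999 = 271.650 g/mol, of which 9.426 g is Na.
So Na makes up 9.426/271.650 = 0.0347 of the mass, i.e. 3.47%.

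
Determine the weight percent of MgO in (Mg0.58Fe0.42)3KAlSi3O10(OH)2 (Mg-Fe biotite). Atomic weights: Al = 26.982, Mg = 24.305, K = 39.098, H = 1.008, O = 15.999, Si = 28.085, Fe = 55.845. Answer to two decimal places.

15.35 wt%

Molar mass of (Mg0.58Fe0.42)3KAlSi3O10(OH)2 = 1.74×24.305 + 1.26×55.845 + 1×39.098 + 1×26.982 + 3×28.085 + 12×15.999 + 2×1.008 = 456.994 g/mol.
Each formula unit contains 1.74 Mg, equivalent to 1.74/1 = 1.7400 mol MgO.
M(MgO) = 1×24.305 + 1×15.999 = 40.304 g/mol.
Mass of MgO per formula unit = 1.7400 × 40.304 = 70.129 g.
MgO wt% = 70.129 / 456.994 × 100 = 15.35%.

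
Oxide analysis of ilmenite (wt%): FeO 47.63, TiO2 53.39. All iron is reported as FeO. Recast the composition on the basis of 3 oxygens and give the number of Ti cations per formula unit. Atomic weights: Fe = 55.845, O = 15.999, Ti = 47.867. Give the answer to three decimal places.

1.003 Ti apfu

FeO: 47.63/71.844 = 0.66296 mol → 0.66296 mol Fe, 0.66296 mol O.
TiO2: 53.39/79.865 = 0.66850 mol → 0.66850 mol Ti, 1.33700 mol O.
Total oxygen = 1.99996 mol. Normalization factor = 3/1.99996 = 1.50003.
Ti per 3 O = 0.66850 × 1.50003 = 1.003.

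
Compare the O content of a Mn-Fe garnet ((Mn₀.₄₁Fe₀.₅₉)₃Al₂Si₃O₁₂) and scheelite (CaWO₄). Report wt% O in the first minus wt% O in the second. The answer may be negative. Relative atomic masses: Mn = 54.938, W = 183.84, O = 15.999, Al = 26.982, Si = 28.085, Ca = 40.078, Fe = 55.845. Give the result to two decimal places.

First mineral: 191.988 g O in 496.626 g formula = 38.66 wt% O.
Second mineral: 63.996 g O in 287.914 g formula = 22.23 wt% O.
38.66% − 22.23% gives a difference of 16.43 percentage points.

16.43 percentage points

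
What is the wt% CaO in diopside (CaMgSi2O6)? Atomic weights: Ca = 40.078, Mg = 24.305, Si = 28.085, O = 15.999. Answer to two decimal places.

Molar mass of CaMgSi2O6 = 1·40.078 + 1·24.305 + 2·28.085 + 6·15.999 = 216.547 g/mol.
Each formula unit contains 1 Ca, equivalent to 1/1 = 1.0000 mol CaO.
M(CaO) = 1×40.078 + 1×15.999 = 56.077 g/mol.
Mass of CaO per formula unit = 1.0000 × 56.077 = 56.077 g.
CaO wt% = 56.077 / 216.547 × 100 = 25.90%.

25.90 wt%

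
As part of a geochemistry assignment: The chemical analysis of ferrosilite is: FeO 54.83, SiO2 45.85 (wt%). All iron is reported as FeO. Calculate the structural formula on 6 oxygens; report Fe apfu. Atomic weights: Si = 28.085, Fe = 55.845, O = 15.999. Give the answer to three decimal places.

2.000 Fe apfu

54.83 wt% FeO ÷ 71.844 g/mol = 0.76318 mol, giving 0.76318 Fe and 0.76318 O.
45.85 wt% SiO2 ÷ 60.083 g/mol = 0.76311 mol, giving 0.76311 Si and 1.52622 O.
Oxygen sums to 2.28940; scaling by 6/2.28940 = 2.62077 puts the formula on 6 O.
Fe: 0.76318 × 2.62077 = 2.000 atoms per formula unit.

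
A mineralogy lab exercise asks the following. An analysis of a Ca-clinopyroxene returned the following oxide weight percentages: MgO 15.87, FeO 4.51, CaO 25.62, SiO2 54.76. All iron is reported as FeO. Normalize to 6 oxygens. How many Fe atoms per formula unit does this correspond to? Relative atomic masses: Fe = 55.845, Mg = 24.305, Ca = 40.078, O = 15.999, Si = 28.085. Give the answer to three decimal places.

MgO: 15.87/40.304 = 0.39376 mol → 0.39376 mol Mg, 0.39376 mol O.
FeO: 4.51/71.844 = 0.06277 mol → 0.06277 mol Fe, 0.06277 mol O.
CaO: 25.62/56.077 = 0.45687 mol → 0.45687 mol Ca, 0.45687 mol O.
SiO2: 54.76/60.083 = 0.91141 mol → 0.91141 mol Si, 1.82282 mol O.
Total oxygen = 2.73622 mol. Normalization factor = 6/2.73622 = 2.19281.
Fe per 6 O = 0.06277 × 2.19281 = 0.138.

0.138 Fe apfu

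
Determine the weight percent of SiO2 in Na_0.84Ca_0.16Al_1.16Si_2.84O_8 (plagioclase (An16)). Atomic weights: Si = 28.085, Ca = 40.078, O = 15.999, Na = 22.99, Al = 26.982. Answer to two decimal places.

64.45 wt%

Molar mass of Na_0.84Ca_0.16Al_1.16Si_2.84O_8 = 0.84·22.99 + 0.16·40.078 + 1.16·26.982 + 2.84·28.085 + 8·15.999 = 264.777 g/mol.
Each formula unit contains 2.84 Si, equivalent to 2.84/1 = 2.8400 mol SiO2.
M(SiO2) = 1×28.085 + 2×15.999 = 60.083 g/mol.
Mass of SiO2 per formula unit = 2.8400 × 60.083 = 170.636 g.
SiO2 wt% = 170.636 / 264.777 × 100 = 64.45%.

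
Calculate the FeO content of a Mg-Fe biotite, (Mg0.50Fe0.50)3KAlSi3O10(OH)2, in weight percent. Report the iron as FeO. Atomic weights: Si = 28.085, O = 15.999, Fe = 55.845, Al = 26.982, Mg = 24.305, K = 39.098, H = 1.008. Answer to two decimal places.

23.20 wt%

Molar mass of (Mg0.50Fe0.50)3KAlSi3O10(OH)2 = 1.50*24.305 + 1.50*55.845 + 1*39.098 + 1*26.982 + 3*28.085 + 12*15.999 + 2*1.008 = 464.564 g/mol.
Each formula unit contains 1.50 Fe, equivalent to 1.50/1 = 1.5000 mol FeO.
M(FeO) = 1×55.845 + 1×15.999 = 71.844 g/mol.
Mass of FeO per formula unit = 1.5000 × 71.844 = 107.766 g.
FeO wt% = 107.766 / 464.564 × 100 = 23.20%.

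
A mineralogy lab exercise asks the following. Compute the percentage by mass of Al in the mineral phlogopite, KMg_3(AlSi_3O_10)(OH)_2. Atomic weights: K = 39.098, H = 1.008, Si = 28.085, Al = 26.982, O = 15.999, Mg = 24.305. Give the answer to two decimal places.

Molar mass of KMg_3(AlSi_3O_10)(OH)_2: 1·39.098 + 3·24.305 + 1·26.982 + 3·28.085 + 12·15.999 + 2·1.008 = 417.254 g/mol.
Mass of Al per formula unit: 1 × 26.982 = 26.982 g.
Weight fraction Al = 26.982 / 417.254 = 0.0647.

6.47 wt%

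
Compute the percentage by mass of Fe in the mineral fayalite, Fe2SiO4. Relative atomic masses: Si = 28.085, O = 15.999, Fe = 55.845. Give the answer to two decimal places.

Molar mass of Fe2SiO4: 2×55.845 + 1×28.085 + 4×15.999 = 203.771 g/mol.
Mass of Fe per formula unit: 2 × 55.845 = 111.690 g.
Weight fraction Fe = 111.690 / 203.771 = 0.5481.

54.81 weight percent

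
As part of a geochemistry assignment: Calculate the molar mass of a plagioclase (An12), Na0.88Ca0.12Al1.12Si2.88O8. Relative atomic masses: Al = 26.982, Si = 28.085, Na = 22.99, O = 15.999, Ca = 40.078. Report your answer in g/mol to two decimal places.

264.14 g/mol

The formula mass is the sum 0.88*22.99 + 0.12*40.078 + 1.12*26.982 + 2.88*28.085 + 8*15.999.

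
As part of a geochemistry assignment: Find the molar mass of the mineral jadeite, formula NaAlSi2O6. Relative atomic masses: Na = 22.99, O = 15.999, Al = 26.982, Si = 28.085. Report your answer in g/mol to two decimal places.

202.14 g/mol

The formula mass is the sum 1*22.99 + 1*26.982 + 2*28.085 + 6*15.999.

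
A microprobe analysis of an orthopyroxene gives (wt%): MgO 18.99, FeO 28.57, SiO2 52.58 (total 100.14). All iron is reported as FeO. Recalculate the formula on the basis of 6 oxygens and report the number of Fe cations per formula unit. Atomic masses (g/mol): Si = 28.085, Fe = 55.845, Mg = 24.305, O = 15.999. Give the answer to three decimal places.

0.911 Fe apfu

MgO (M=40.304): mol = 0.47117; Mg = 0.47117, O = 0.47117.
FeO (M=71.844): mol = 0.39767; Fe = 0.39767, O = 0.39767.
SiO2 (M=60.083): mol = 0.87512; Si = 0.87512, O = 1.75024.
ΣO = 2.61908; factor = 6/ΣO = 2.29088.
Fe apfu = 0.39767 × 2.29088 = 0.911.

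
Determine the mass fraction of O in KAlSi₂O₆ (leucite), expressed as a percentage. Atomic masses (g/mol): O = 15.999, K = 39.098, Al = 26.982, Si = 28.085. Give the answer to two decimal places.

43.98 weight percent

Formula mass = 1×39.098 + 1×26.982 + 2×28.085 + 6×15.999 = 218.244 g/mol, of which 95.994 g is O.
So O makes up 95.994/218.244 = 0.4398 of the mass, i.e. 43.98%.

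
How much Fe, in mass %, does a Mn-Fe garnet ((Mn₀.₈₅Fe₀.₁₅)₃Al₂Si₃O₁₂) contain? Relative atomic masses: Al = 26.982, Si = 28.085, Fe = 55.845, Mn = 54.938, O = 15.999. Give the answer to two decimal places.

5.07 mass %

M((Mn₀.₈₅Fe₀.₁₅)₃Al₂Si₃O₁₂) = 495.429 g/mol.
Fe contributes 0.45 × 55.845 = 25.130 g per mole.
25.130/495.429 = 0.0507 → 5.07%.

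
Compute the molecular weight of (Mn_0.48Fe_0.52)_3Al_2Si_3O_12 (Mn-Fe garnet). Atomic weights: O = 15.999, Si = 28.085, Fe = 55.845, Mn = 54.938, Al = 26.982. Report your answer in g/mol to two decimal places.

496.44 g/mol

Mn: 1.44 × 54.938 = 79.1107
Fe: 1.56 × 55.845 = 87.1182
Al: 2 × 26.982 = 53.9640
Si: 3 × 28.085 = 84.2550
O: 12 × 15.999 = 191.9880
Summing the contributions gives the formula mass.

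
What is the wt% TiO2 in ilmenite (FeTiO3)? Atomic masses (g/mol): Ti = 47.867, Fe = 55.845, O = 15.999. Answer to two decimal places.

M(FeTiO3) = 151.709 g/mol; M(TiO2) = 79.865 g/mol.
Moles TiO2 per formula unit = 1 Ti ÷ 1 = 1.0000.
TiO2 fraction = (1.0000 × 79.865) / 151.709 = 79.865/151.709 = 0.5264.

52.64 wt%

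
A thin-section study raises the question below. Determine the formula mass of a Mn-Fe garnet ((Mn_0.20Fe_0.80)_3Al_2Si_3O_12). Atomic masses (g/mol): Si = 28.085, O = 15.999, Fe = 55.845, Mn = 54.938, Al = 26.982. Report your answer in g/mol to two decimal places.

497.20 g/mol

The formula mass is the sum 0.60*54.938 + 2.40*55.845 + 2*26.982 + 3*28.085 + 12*15.999.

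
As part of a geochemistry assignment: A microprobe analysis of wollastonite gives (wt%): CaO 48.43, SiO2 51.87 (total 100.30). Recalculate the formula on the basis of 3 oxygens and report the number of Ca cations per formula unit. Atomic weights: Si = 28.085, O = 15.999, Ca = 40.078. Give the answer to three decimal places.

CaO: 48.43/56.077 = 0.86363 mol → 0.86363 mol Ca, 0.86363 mol O.
SiO2: 51.87/60.083 = 0.86331 mol → 0.86331 mol Si, 1.72662 mol O.
Total oxygen = 2.59025 mol. Normalization factor = 3/2.59025 = 1.15819.
Ca per 3 O = 0.86363 × 1.15819 = 1.000.

1.000 Ca apfu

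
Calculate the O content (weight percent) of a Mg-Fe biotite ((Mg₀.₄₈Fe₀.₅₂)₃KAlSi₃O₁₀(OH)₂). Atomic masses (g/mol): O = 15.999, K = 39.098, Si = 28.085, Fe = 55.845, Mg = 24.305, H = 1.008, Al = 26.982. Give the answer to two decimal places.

41.16 weight percent

Formula mass = 1.44×24.305 + 1.56×55.845 + 1×39.098 + 1×26.982 + 3×28.085 + 12×15.999 + 2×1.008 = 466.456 g/mol, of which 191.988 g is O.
So O makes up 191.988/466.456 = 0.4116 of the mass, i.e. 41.16%.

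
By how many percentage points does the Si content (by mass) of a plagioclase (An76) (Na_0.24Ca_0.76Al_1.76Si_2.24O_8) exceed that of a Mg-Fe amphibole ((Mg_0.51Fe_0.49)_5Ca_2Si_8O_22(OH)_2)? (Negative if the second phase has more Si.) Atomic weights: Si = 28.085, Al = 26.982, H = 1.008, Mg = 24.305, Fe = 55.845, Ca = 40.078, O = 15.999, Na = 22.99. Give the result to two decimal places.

M(Na_0.24Ca_0.76Al_1.76Si_2.24O_8) = 274.368 g/mol, so wt% Si = 62.910/274.368 × 100 = 22.93%.
M((Mg_0.51Fe_0.49)_5Ca_2Si_8O_22(OH)_2) = 889.626 g/mol, so wt% Si = 224.680/889.626 × 100 = 25.26%.
22.93 − 25.26 = -2.33 pp.

-2.33 percentage points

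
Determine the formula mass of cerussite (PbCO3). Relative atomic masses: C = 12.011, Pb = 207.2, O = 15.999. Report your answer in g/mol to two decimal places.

The formula mass is the sum 1(207.2) + 1(12.011) + 3(15.999).

267.21 g/mol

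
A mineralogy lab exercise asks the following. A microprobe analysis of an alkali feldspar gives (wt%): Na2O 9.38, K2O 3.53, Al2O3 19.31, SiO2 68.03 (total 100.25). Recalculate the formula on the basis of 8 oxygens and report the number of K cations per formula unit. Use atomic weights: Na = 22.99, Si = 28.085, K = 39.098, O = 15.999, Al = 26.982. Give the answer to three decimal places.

9.38 wt% Na2O ÷ 61.979 g/mol = 0.15134 mol, giving 0.30268 Na and 0.15134 O.
3.53 wt% K2O ÷ 94.195 g/mol = 0.03748 mol, giving 0.07496 K and 0.03748 O.
19.31 wt% Al2O3 ÷ 101.961 g/mol = 0.18939 mol, giving 0.37878 Al and 0.56817 O.
68.03 wt% SiO2 ÷ 60.083 g/mol = 1.13227 mol, giving 1.13227 Si and 2.26454 O.
Oxygen sums to 3.02153; scaling by 8/3.02153 = 2.64767 puts the formula on 8 O.
K: 0.07496 × 2.64767 = 0.198 atoms per formula unit.

0.198 K apfu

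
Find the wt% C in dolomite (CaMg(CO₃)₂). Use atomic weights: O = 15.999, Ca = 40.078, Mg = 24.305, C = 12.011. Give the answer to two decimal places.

13.03 weight percent

Formula mass = 1*40.078 + 1*24.305 + 2*12.011 + 6*15.999 = 184.399 g/mol, of which 24.022 g is C.
So C makes up 24.022/184.399 = 0.1303 of the mass, i.e. 13.03%.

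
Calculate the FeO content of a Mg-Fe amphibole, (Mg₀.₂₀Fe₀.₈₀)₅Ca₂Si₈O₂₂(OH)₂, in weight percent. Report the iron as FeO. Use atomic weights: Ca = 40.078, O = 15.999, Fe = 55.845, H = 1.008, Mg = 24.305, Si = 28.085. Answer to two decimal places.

30.62 wt%

M((Mg₀.₂₀Fe₀.₈₀)₅Ca₂Si₈O₂₂(OH)₂) = 938.513 g/mol; M(FeO) = 71.844 g/mol.
Moles FeO per formula unit = 4 Fe ÷ 1 = 4.0000.
FeO fraction = (4.0000 × 71.844) / 938.513 = 287.376/938.513 = 0.3062.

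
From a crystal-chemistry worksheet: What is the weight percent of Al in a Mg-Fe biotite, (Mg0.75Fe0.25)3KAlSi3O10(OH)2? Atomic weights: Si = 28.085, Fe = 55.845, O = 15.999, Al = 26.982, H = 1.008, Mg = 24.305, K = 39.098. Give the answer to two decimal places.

6.12 mass %

M((Mg0.75Fe0.25)3KAlSi3O10(OH)2) = 440.909 g/mol.
Al contributes 1 × 26.982 = 26.982 g per mole.
26.982/440.909 = 0.0612 → 6.12%.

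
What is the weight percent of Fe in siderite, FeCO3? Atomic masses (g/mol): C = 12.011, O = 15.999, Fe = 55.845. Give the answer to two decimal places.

M(FeCO3) = 115.853 g/mol.
Fe contributes 1 × 55.845 = 55.845 g per mole.
55.845/115.853 = 0.4820 → 48.20%.

48.20 wt%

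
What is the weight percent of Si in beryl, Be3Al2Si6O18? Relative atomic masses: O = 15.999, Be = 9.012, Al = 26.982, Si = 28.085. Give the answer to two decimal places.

M(Be3Al2Si6O18) = 537.492 g/mol.
Si contributes 6 × 28.085 = 168.510 g per mole.
168.510/537.492 = 0.3135 → 31.35%.

31.35 wt%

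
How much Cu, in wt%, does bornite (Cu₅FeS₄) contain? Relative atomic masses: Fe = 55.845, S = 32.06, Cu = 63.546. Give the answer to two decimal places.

Formula mass = 5*63.546 + 1*55.845 + 4*32.06 = 501.815 g/mol, of which 317.730 g is Cu.
So Cu makes up 317.730/501.815 = 0.6332 of the mass, i.e. 63.32%.

63.32 wt%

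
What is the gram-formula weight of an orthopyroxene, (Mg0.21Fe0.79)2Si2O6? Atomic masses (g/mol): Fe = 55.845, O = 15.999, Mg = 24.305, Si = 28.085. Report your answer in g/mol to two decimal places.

M = 0.42(24.305) + 1.58(55.845) + 2(28.085) + 6(15.999)

250.61 g/mol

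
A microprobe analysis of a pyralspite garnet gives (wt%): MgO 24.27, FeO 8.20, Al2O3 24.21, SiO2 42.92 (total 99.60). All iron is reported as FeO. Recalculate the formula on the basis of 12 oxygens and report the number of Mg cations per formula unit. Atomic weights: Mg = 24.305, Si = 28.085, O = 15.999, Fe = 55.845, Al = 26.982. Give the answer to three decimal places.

2.529 Mg apfu

MgO: 24.27/40.304 = 0.60217 mol → 0.60217 mol Mg, 0.60217 mol O.
FeO: 8.20/71.844 = 0.11414 mol → 0.11414 mol Fe, 0.11414 mol O.
Al2O3: 24.21/101.961 = 0.23744 mol → 0.47488 mol Al, 0.71232 mol O.
SiO2: 42.92/60.083 = 0.71435 mol → 0.71435 mol Si, 1.42870 mol O.
Total oxygen = 2.85733 mol. Normalization factor = 12/2.85733 = 4.19972.
Mg per 12 O = 0.60217 × 4.19972 = 2.529.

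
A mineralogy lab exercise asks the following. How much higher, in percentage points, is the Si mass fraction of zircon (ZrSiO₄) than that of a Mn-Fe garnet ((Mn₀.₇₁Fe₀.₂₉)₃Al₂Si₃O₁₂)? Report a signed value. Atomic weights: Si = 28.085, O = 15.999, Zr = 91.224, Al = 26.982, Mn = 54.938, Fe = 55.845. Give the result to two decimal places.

Si in ZrSiO₄: molar mass 183.305 g/mol; 1×28.085 = 28.085 g → 15.32 wt%.
Si in (Mn₀.₇₁Fe₀.₂₉)₃Al₂Si₃O₁₂: molar mass 495.810 g/mol; 3×28.085 = 84.255 g → 16.99 wt%.
Difference = 15.32 − 16.99 = -1.67 percentage points.

-1.67 percentage points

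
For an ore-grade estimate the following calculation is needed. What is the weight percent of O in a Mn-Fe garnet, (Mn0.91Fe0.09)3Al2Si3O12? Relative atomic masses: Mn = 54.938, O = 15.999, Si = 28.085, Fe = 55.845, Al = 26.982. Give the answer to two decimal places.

38.76 weight percent

Formula mass = 2.73·54.938 + 0.27·55.845 + 2·26.982 + 3·28.085 + 12·15.999 = 495.266 g/mol, of which 191.988 g is O.
So O makes up 191.988/495.266 = 0.3876 of the mass, i.e. 38.76%.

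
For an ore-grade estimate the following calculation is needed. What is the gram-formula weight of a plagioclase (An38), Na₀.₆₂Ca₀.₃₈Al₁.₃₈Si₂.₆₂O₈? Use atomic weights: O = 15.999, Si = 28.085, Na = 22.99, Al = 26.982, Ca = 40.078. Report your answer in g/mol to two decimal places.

Na: 0.62 × 22.99 = 14.2538
Ca: 0.38 × 40.078 = 15.2296
Al: 1.38 × 26.982 = 37.2352
Si: 2.62 × 28.085 = 73.5827
O: 8 × 15.999 = 127.9920
Summing the contributions gives the formula mass.

268.29 g/mol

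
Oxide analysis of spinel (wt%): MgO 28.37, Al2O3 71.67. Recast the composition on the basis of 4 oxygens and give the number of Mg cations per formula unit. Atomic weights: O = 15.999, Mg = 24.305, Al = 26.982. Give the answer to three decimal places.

1.001 Mg apfu

MgO: 28.37/40.304 = 0.70390 mol → 0.70390 mol Mg, 0.70390 mol O.
Al2O3: 71.67/101.961 = 0.70292 mol → 1.40584 mol Al, 2.10876 mol O.
Total oxygen = 2.81266 mol. Normalization factor = 4/2.81266 = 1.42214.
Mg per 4 O = 0.70390 × 1.42214 = 1.001.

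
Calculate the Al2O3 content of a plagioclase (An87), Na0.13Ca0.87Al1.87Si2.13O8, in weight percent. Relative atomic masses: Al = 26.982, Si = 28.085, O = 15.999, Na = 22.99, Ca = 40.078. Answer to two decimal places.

34.53 wt%

M(Na0.13Ca0.87Al1.87Si2.13O8) = 276.126 g/mol; M(Al2O3) = 101.961 g/mol.
Moles Al2O3 per formula unit = 1.87 Al ÷ 2 = 0.9350.
Al2O3 fraction = (0.9350 × 101.961) / 276.126 = 95.334/276.126 = 0.3453.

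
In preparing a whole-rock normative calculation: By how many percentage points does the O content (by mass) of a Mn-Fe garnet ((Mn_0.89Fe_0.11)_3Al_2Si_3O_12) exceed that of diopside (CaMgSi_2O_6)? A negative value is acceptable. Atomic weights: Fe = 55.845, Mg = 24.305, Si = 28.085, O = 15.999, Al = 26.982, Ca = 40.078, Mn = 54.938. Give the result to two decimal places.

-5.57 percentage points

M((Mn_0.89Fe_0.11)_3Al_2Si_3O_12) = 495.320 g/mol, so wt% O = 191.988/495.320 × 100 = 38.76%.
M(CaMgSi_2O_6) = 216.547 g/mol, so wt% O = 95.994/216.547 × 100 = 44.33%.
38.76 − 44.33 = -5.57 pp.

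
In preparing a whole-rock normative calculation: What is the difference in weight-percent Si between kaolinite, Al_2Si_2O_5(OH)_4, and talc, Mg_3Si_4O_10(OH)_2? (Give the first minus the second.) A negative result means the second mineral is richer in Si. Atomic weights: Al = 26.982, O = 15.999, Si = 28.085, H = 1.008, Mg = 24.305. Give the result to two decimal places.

-7.86 percentage points

First mineral: 56.170 g Si in 258.157 g formula = 21.76 wt% Si.
Second mineral: 112.340 g Si in 379.259 g formula = 29.62 wt% Si.
21.76% − 29.62% gives a difference of -7.86 percentage points.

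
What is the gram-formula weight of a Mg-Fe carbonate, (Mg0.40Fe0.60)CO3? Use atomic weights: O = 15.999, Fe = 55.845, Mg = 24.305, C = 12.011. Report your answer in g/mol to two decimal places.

103.24 g/mol

The formula mass is the sum 0.40·24.305 + 0.60·55.845 + 1·12.011 + 3·15.999.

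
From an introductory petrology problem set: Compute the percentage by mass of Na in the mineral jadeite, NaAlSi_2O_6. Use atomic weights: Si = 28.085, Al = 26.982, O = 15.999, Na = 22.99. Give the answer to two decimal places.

11.37 weight percent

M(NaAlSi_2O_6) = 202.136 g/mol.
Na contributes 1 × 22.99 = 22.990 g per mole.
22.990/202.136 = 0.1137 → 11.37%.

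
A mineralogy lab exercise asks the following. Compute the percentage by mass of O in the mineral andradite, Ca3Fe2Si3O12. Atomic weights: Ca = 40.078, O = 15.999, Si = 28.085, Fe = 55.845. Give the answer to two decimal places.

37.78 wt%

Formula mass = 3*40.078 + 2*55.845 + 3*28.085 + 12*15.999 = 508.167 g/mol, of which 191.988 g is O.
So O makes up 191.988/508.167 = 0.3778 of the mass, i.e. 37.78%.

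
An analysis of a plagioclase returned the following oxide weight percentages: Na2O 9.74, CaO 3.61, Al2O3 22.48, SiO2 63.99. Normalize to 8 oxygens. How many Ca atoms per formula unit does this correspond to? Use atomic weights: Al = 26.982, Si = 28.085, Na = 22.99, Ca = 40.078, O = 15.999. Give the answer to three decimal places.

0.171 Ca apfu

Na2O: 9.74/61.979 = 0.15715 mol → 0.31430 mol Na, 0.15715 mol O.
CaO: 3.61/56.077 = 0.06438 mol → 0.06438 mol Ca, 0.06438 mol O.
Al2O3: 22.48/101.961 = 0.22048 mol → 0.44096 mol Al, 0.66144 mol O.
SiO2: 63.99/60.083 = 1.06503 mol → 1.06503 mol Si, 2.13006 mol O.
Total oxygen = 3.01303 mol. Normalization factor = 8/3.01303 = 2.65513.
Ca per 8 O = 0.06438 × 2.65513 = 0.171.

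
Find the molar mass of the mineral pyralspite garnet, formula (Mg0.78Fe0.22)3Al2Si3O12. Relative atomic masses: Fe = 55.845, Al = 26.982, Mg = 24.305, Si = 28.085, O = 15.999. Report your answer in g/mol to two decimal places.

423.94 g/mol

Mg: 2.34 × 24.305 = 56.8737
Fe: 0.66 × 55.845 = 36.8577
Al: 2 × 26.982 = 53.9640
Si: 3 × 28.085 = 84.2550
O: 12 × 15.999 = 191.9880
Summing the contributions gives the formula mass.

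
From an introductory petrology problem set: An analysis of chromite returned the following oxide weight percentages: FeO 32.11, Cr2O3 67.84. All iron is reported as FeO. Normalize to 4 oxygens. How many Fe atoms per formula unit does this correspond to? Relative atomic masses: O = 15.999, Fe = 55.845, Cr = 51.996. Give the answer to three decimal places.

1.001 Fe apfu

FeO (M=71.844): mol = 0.44694; Fe = 0.44694, O = 0.44694.
Cr2O3 (M=151.989): mol = 0.44635; Cr = 0.89270, O = 1.33905.
ΣO = 1.78599; factor = 4/ΣO = 2.23965.
Fe apfu = 0.44694 × 2.23965 = 1.001.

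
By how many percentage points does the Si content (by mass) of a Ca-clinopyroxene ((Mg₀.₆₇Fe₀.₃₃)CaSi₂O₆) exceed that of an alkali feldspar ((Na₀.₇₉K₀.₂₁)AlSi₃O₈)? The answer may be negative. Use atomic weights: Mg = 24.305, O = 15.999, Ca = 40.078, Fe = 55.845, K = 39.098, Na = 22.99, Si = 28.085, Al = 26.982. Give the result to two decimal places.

First mineral: 56.170 g Si in 226.955 g formula = 24.75 wt% Si.
Second mineral: 84.255 g Si in 265.602 g formula = 31.72 wt% Si.
24.75% − 31.72% gives a difference of -6.97 percentage points.

-6.97 percentage points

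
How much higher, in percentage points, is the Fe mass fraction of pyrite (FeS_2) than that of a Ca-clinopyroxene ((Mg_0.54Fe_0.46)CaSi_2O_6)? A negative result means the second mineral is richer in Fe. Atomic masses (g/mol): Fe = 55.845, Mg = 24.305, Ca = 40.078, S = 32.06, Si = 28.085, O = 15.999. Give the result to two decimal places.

Fe in FeS_2: molar mass 119.965 g/mol; 1×55.845 = 55.845 g → 46.55 wt%.
Fe in (Mg_0.54Fe_0.46)CaSi_2O_6: molar mass 231.055 g/mol; 0.46×55.845 = 25.689 g → 11.12 wt%.
Difference = 46.55 − 11.12 = 35.43 percentage points.

35.43 percentage points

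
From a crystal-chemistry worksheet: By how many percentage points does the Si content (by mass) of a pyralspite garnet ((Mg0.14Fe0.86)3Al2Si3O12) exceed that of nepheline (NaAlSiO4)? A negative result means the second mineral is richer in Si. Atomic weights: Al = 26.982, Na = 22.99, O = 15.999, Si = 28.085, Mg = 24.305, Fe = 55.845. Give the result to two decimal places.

Si in (Mg0.14Fe0.86)3Al2Si3O12: molar mass 484.495 g/mol; 3×28.085 = 84.255 g → 17.39 wt%.
Si in NaAlSiO4: molar mass 142.053 g/mol; 1×28.085 = 28.085 g → 19.77 wt%.
Difference = 17.39 − 19.77 = -2.38 percentage points.

-2.38 percentage points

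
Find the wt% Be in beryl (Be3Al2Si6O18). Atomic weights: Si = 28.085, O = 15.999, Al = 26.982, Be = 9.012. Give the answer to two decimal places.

5.03 mass %

Formula mass = 3*9.012 + 2*26.982 + 6*28.085 + 18*15.999 = 537.492 g/mol, of which 27.036 g is Be.
So Be makes up 27.036/537.492 = 0.0503 of the mass, i.e. 5.03%.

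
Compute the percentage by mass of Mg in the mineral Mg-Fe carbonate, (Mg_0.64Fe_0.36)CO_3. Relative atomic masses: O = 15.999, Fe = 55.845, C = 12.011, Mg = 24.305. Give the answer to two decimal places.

16.26 wt%

Molar mass of (Mg_0.64Fe_0.36)CO_3: 0.64*24.305 + 0.36*55.845 + 1*12.011 + 3*15.999 = 95.667 g/mol.
Mass of Mg per formula unit: 0.64 × 24.305 = 15.555 g.
Weight fraction Mg = 15.555 / 95.667 = 0.1626.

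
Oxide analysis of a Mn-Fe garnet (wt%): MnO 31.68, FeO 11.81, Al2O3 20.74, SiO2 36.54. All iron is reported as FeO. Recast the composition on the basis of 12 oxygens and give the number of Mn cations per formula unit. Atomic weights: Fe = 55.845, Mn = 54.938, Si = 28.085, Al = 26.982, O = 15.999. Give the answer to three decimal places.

31.68 wt% MnO ÷ 70.937 g/mol = 0.44659 mol, giving 0.44659 Mn and 0.44659 O.
11.81 wt% FeO ÷ 71.844 g/mol = 0.16438 mol, giving 0.16438 Fe and 0.16438 O.
20.74 wt% Al2O3 ÷ 101.961 g/mol = 0.20341 mol, giving 0.40682 Al and 0.61023 O.
36.54 wt% SiO2 ÷ 60.083 g/mol = 0.60816 mol, giving 0.60816 Si and 1.21632 O.
Oxygen sums to 2.43752; scaling by 12/2.43752 = 4.92304 puts the formula on 12 O.
Mn: 0.44659 × 4.92304 = 2.199 atoms per formula unit.

2.199 Mn apfu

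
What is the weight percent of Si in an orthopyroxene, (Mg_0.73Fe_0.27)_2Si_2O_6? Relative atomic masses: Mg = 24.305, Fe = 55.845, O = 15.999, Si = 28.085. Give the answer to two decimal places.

25.79 weight percent

M((Mg_0.73Fe_0.27)_2Si_2O_6) = 217.806 g/mol.
Si contributes 2 × 28.085 = 56.170 g per mole.
56.170/217.806 = 0.2579 → 25.79%.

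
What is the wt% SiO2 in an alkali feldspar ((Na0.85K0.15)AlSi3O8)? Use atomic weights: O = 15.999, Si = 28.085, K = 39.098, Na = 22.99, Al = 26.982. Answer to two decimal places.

68.11 wt%

Molar mass of (Na0.85K0.15)AlSi3O8 = 0.85*22.99 + 0.15*39.098 + 1*26.982 + 3*28.085 + 8*15.999 = 264.635 g/mol.
Each formula unit contains 3 Si, equivalent to 3/1 = 3.0000 mol SiO2.
M(SiO2) = 1×28.085 + 2×15.999 = 60.083 g/mol.
Mass of SiO2 per formula unit = 3.0000 × 60.083 = 180.249 g.
SiO2 wt% = 180.249 / 264.635 × 100 = 68.11%.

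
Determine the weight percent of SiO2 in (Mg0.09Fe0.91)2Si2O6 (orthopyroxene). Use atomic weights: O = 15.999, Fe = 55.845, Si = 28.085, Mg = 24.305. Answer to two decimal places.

Molar mass of (Mg0.09Fe0.91)2Si2O6 = 0.18·24.305 + 1.82·55.845 + 2·28.085 + 6·15.999 = 258.177 g/mol.
Each formula unit contains 2 Si, equivalent to 2/1 = 2.0000 mol SiO2.
M(SiO2) = 1×28.085 + 2×15.999 = 60.083 g/mol.
Mass of SiO2 per formula unit = 2.0000 × 60.083 = 120.166 g.
SiO2 wt% = 120.166 / 258.177 × 100 = 46.54%.

46.54 wt%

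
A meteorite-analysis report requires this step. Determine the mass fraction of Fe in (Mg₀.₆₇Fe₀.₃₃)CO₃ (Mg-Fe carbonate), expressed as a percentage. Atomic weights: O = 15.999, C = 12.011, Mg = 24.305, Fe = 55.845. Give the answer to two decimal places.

19.46 weight percent

Formula mass = 0.67·24.305 + 0.33·55.845 + 1·12.011 + 3·15.999 = 94.721 g/mol, of which 18.429 g is Fe.
So Fe makes up 18.429/94.721 = 0.1946 of the mass, i.e. 19.46%.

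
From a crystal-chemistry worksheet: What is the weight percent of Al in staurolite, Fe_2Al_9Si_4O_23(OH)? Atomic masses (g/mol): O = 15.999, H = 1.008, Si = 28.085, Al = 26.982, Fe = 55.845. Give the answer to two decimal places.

Formula mass = 2·55.845 + 9·26.982 + 4·28.085 + 24·15.999 + 1·1.008 = 851.852 g/mol, of which 242.838 g is Al.
So Al makes up 242.838/851.852 = 0.2851 of the mass, i.e. 28.51%.

28.51 wt%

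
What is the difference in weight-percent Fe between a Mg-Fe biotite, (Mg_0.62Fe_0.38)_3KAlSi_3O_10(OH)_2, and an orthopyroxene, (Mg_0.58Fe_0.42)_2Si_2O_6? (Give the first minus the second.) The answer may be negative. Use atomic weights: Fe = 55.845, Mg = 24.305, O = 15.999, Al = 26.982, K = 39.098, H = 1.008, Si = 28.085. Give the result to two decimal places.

-6.59 percentage points

Fe in (Mg_0.62Fe_0.38)_3KAlSi_3O_10(OH)_2: molar mass 453.210 g/mol; 1.14×55.845 = 63.663 g → 14.05 wt%.
Fe in (Mg_0.58Fe_0.42)_2Si_2O_6: molar mass 227.268 g/mol; 0.84×55.845 = 46.910 g → 20.64 wt%.
Difference = 14.05 − 20.64 = -6.59 percentage points.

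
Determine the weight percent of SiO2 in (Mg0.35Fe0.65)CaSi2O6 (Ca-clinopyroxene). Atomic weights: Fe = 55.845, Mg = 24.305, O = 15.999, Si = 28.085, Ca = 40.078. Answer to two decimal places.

M((Mg0.35Fe0.65)CaSi2O6) = 237.048 g/mol; M(SiO2) = 60.083 g/mol.
Moles SiO2 per formula unit = 2 Si ÷ 1 = 2.0000.
SiO2 fraction = (2.0000 × 60.083) / 237.048 = 120.166/237.048 = 0.5069.

50.69 wt%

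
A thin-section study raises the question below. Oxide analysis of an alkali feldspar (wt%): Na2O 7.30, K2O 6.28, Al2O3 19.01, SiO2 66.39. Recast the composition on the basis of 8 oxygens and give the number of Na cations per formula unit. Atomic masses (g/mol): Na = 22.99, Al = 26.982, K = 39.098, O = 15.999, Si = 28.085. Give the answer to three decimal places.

7.30 wt% Na2O ÷ 61.979 g/mol = 0.11778 mol, giving 0.23556 Na and 0.11778 O.
6.28 wt% K2O ÷ 94.195 g/mol = 0.06667 mol, giving 0.13334 K and 0.06667 O.
19.01 wt% Al2O3 ÷ 101.961 g/mol = 0.18644 mol, giving 0.37288 Al and 0.55932 O.
66.39 wt% SiO2 ÷ 60.083 g/mol = 1.10497 mol, giving 1.10497 Si and 2.20994 O.
Oxygen sums to 2.95371; scaling by 8/2.95371 = 2.70846 puts the formula on 8 O.
Na: 0.23556 × 2.70846 = 0.638 atoms per formula unit.

0.638 Na apfu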